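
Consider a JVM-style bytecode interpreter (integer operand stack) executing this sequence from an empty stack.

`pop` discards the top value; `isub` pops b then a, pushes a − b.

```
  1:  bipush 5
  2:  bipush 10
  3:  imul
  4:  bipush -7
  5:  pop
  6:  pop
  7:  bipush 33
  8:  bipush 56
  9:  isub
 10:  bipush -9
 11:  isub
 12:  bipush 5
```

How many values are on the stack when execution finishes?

bipush 5  → 5
bipush 10 → 5 10
imul      → 50
bipush -7 → 50 -7
pop       → 50
pop       → (empty)
bipush 33 → 33
bipush 56 → 33 56
isub      → -23
bipush -9 → -23 -9
isub      → -14
bipush 5  → -14 5

2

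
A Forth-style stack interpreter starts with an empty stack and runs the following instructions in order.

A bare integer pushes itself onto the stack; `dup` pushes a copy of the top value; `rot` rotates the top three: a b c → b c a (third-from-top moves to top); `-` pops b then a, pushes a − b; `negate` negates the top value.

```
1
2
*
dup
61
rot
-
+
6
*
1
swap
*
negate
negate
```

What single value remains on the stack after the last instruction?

1      : 1
2      : 1 2
*      : 2
dup    : 2 2
61     : 2 2 61
rot    : 2 61 2
-      : 2 59
+      : 61
6      : 61 6
*      : 366
1      : 366 1
swap   : 1 366
*      : 366
negate : -366
negate : 366

366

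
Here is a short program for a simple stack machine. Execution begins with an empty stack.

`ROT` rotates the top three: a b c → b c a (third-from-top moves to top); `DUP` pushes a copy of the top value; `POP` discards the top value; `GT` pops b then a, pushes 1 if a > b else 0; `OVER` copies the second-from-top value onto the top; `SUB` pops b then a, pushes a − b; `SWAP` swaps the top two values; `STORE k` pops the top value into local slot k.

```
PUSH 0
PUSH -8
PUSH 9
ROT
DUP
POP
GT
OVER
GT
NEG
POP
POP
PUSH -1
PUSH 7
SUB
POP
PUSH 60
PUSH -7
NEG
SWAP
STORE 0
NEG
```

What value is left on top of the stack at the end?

PUSH 0  → [0]
PUSH -8 → [0, -8]
PUSH 9  → [0, -8, 9]
ROT     → [-8, 9, 0]
DUP     → [-8, 9, 0, 0]
POP     → [-8, 9, 0]
GT      → [-8, 1]
OVER    → [-8, 1, -8]
GT      → [-8, 1]
NEG     → [-8, -1]
POP     → [-8]
POP     → []
PUSH -1 → [-1]
PUSH 7  → [-1, 7]
SUB     → [-8]
POP     → []
PUSH 60 → [60]
PUSH -7 → [60, -7]
NEG     → [60, 7]
SWAP    → [7, 60]
STORE 0 → [7]
NEG     → [-7]

-7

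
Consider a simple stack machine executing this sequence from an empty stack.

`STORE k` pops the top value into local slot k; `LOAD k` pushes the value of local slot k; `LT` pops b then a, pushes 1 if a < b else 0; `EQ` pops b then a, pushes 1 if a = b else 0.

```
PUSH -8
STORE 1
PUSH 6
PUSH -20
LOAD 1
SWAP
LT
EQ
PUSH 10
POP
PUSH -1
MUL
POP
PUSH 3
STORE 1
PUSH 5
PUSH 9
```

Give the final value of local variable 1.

PUSH -8  → -8
STORE 1  → (empty)
PUSH 6   → 6
PUSH -20 → 6 -20
LOAD 1   → 6 -20 -8
SWAP     → 6 -8 -20
LT       → 6 0
EQ       → 0
PUSH 10  → 0 10
POP      → 0
PUSH -1  → 0 -1
MUL      → 0
POP      → (empty)
PUSH 3   → 3
STORE 1  → (empty)
PUSH 5   → 5
PUSH 9   → 5 9

3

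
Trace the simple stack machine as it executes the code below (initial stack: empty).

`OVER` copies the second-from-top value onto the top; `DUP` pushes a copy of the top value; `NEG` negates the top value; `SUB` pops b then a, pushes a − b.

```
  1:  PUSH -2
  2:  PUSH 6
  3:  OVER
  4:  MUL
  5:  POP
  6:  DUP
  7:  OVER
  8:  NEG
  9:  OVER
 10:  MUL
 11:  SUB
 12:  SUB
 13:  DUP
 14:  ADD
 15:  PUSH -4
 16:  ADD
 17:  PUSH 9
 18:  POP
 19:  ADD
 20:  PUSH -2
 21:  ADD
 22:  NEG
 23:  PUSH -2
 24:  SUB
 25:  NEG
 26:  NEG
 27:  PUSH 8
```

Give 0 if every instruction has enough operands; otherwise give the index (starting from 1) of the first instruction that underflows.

19

PUSH -2 -> -2
PUSH 6  -> -2 6
OVER    -> -2 6 -2
MUL     -> -2 -12
POP     -> -2
DUP     -> -2 -2
OVER    -> -2 -2 -2
NEG     -> -2 -2 2
OVER    -> -2 -2 2 -2
MUL     -> -2 -2 -4
SUB     -> -2 2
SUB     -> -4
DUP     -> -4 -4
ADD     -> -8
PUSH -4 -> -8 -4
ADD     -> -12
PUSH 9  -> -12 9
POP     -> -12
ADD  — needs 2 operands, stack has 1 → underflow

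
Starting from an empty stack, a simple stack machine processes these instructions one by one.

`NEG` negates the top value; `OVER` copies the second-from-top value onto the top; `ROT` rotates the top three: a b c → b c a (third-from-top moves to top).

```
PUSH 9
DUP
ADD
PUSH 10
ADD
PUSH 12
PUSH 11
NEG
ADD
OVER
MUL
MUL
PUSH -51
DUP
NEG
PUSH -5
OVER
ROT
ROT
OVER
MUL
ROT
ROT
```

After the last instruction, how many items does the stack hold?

PUSH 9    9
DUP       9 9
ADD       18
PUSH 10   18 10
ADD       28
PUSH 12   28 12
PUSH 11   28 12 11
NEG       28 12 -11
ADD       28 1
OVER      28 1 28
MUL       28 28
MUL       784
PUSH -51  784 -51
DUP       784 -51 -51
NEG       784 -51 51
PUSH -5   784 -51 51 -5
OVER      784 -51 51 -5 51
ROT       784 -51 -5 51 51
ROT       784 -51 51 51 -5
OVER      784 -51 51 51 -5 51
MUL       784 -51 51 51 -255
ROT       784 -51 51 -255 51
ROT       784 -51 -255 51 51

5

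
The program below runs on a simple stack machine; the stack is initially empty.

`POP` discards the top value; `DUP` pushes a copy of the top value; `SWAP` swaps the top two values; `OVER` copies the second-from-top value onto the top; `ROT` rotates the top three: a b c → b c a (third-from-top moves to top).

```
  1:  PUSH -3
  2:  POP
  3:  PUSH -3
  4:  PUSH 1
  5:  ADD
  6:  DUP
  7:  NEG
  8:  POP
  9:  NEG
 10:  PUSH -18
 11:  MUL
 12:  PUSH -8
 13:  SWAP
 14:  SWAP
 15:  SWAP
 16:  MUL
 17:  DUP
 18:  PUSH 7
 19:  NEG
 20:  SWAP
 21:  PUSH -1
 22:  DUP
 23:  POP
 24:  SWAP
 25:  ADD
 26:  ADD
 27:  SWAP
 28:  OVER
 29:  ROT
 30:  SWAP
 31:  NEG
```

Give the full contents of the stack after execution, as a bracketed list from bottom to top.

PUSH -3  → [-3]
POP      → []
PUSH -3  → [-3]
PUSH 1   → [-3, 1]
ADD      → [-2]
DUP      → [-2, -2]
NEG      → [-2, 2]
POP      → [-2]
NEG      → [2]
PUSH -18 → [2, -18]
MUL      → [-36]
PUSH -8  → [-36, -8]
SWAP     → [-8, -36]
SWAP     → [-36, -8]
SWAP     → [-8, -36]
MUL      → [288]
DUP      → [288, 288]
PUSH 7   → [288, 288, 7]
NEG      → [288, 288, -7]
SWAP     → [288, -7, 288]
PUSH -1  → [288, -7, 288, -1]
DUP      → [288, -7, 288, -1, -1]
POP      → [288, -7, 288, -1]
SWAP     → [288, -7, -1, 288]
ADD      → [288, -7, 287]
ADD      → [288, 280]
SWAP     → [280, 288]
OVER     → [280, 288, 280]
ROT      → [288, 280, 280]
SWAP     → [288, 280, 280]
NEG      → [288, 280, -280]

[288, 280, -280]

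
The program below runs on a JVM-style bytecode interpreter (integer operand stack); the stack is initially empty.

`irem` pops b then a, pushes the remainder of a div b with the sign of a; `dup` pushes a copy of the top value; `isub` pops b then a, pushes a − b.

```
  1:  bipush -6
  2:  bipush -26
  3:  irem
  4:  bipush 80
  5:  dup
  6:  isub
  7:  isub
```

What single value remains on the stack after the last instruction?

-6

bipush -6  : [-6]
bipush -26 : [-6, -26]
irem       : [-6]
bipush 80  : [-6, 80]
dup        : [-6, 80, 80]
isub       : [-6, 0]
isub       : [-6]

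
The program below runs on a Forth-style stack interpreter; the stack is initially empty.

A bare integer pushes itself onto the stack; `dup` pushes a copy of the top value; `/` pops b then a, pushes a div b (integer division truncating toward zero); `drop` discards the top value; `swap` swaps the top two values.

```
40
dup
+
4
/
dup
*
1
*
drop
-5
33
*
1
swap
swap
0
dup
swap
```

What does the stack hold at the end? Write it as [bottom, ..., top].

40    40
dup   40 40
+     80
4     80 4
/     20
dup   20 20
*     400
1     400 1
*     400
drop  (empty)
-5    -5
33    -5 33
*     -165
1     -165 1
swap  1 -165
swap  -165 1
0     -165 1 0
dup   -165 1 0 0
swap  -165 1 0 0

[-165, 1, 0, 0]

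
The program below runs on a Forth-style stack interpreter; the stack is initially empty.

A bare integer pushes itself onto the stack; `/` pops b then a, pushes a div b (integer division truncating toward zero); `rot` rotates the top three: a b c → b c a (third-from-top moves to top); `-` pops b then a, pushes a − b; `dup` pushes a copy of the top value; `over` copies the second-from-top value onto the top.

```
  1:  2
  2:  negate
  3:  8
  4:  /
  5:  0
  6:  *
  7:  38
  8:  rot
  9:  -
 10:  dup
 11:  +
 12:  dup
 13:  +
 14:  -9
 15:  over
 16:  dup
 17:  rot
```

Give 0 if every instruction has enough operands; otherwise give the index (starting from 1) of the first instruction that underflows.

8

2       2
negate  -2
8       -2 8
/       0
0       0 0
*       0
38      0 38
rot  — needs 3 operands, stack has 2 → underflow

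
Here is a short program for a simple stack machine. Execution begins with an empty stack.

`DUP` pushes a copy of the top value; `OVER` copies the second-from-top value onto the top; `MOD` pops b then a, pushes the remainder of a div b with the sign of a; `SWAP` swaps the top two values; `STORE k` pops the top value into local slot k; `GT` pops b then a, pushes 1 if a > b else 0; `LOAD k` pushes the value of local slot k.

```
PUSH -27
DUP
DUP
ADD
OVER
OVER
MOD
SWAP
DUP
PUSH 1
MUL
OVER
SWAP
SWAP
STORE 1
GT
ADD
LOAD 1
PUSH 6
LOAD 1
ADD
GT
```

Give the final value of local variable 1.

PUSH -27  [-27]
DUP       [-27, -27]
DUP       [-27, -27, -27]
ADD       [-27, -54]
OVER      [-27, -54, -27]
OVER      [-27, -54, -27, -54]
MOD       [-27, -54, -27]
SWAP      [-27, -27, -54]
DUP       [-27, -27, -54, -54]
PUSH 1    [-27, -27, -54, -54, 1]
MUL       [-27, -27, -54, -54]
OVER      [-27, -27, -54, -54, -54]
SWAP      [-27, -27, -54, -54, -54]
SWAP      [-27, -27, -54, -54, -54]
STORE 1   [-27, -27, -54, -54]
GT        [-27, -27, 0]
ADD       [-27, -27]
LOAD 1    [-27, -27, -54]
PUSH 6    [-27, -27, -54, 6]
LOAD 1    [-27, -27, -54, 6, -54]
ADD       [-27, -27, -54, -48]
GT        [-27, -27, 0]

-54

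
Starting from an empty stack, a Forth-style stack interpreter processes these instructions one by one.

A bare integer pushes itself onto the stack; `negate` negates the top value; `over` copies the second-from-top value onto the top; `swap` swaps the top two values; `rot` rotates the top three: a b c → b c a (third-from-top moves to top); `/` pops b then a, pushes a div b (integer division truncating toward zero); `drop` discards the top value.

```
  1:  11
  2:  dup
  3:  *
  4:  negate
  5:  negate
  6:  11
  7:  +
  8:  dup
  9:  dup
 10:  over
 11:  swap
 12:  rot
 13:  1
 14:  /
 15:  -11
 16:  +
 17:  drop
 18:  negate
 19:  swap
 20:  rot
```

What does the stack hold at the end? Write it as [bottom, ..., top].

11     -> [11]
dup    -> [11, 11]
*      -> [121]
negate -> [-121]
negate -> [121]
11     -> [121, 11]
+      -> [132]
dup    -> [132, 132]
dup    -> [132, 132, 132]
over   -> [132, 132, 132, 132]
swap   -> [132, 132, 132, 132]
rot    -> [132, 132, 132, 132]
1      -> [132, 132, 132, 132, 1]
/      -> [132, 132, 132, 132]
-11    -> [132, 132, 132, 132, -11]
+      -> [132, 132, 132, 121]
drop   -> [132, 132, 132]
negate -> [132, 132, -132]
swap   -> [132, -132, 132]
rot    -> [-132, 132, 132]

[-132, 132, 132]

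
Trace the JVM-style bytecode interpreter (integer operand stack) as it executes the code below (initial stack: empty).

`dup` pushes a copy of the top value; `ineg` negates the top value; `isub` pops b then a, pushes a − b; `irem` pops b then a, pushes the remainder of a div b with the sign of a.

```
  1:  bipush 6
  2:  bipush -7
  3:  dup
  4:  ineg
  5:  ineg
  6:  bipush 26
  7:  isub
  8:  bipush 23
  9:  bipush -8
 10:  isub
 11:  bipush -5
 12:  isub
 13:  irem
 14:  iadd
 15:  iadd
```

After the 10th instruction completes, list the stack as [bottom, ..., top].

[6, -7, -33, 31]

bipush 6  -> [6]
bipush -7 -> [6, -7]
dup       -> [6, -7, -7]
ineg      -> [6, -7, 7]
ineg      -> [6, -7, -7]
bipush 26 -> [6, -7, -7, 26]
isub      -> [6, -7, -33]
bipush 23 -> [6, -7, -33, 23]
bipush -8 -> [6, -7, -33, 23, -8]
isub      -> [6, -7, -33, 31]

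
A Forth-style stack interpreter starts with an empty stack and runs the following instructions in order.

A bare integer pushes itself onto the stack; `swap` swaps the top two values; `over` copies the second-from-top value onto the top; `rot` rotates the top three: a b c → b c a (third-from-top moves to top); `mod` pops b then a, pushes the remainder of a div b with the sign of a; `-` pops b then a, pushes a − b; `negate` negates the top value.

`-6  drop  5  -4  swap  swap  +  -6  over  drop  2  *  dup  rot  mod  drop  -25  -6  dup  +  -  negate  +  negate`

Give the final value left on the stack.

-1

-6     → [-6]
drop   → []
5      → [5]
-4     → [5, -4]
swap   → [-4, 5]
swap   → [5, -4]
+      → [1]
-6     → [1, -6]
over   → [1, -6, 1]
drop   → [1, -6]
2      → [1, -6, 2]
*      → [1, -12]
dup    → [1, -12, -12]
rot    → [-12, -12, 1]
mod    → [-12, 0]
drop   → [-12]
-25    → [-12, -25]
-6     → [-12, -25, -6]
dup    → [-12, -25, -6, -6]
+      → [-12, -25, -12]
-      → [-12, -13]
negate → [-12, 13]
+      → [1]
negate → [-1]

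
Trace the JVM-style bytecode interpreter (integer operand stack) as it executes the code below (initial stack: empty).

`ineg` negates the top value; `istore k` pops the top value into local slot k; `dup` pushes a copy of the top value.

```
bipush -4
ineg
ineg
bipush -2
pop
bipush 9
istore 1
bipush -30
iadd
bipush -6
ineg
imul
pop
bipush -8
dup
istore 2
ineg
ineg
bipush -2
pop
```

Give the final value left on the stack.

-8

bipush -4  : [-4]
ineg       : [4]
ineg       : [-4]
bipush -2  : [-4, -2]
pop        : [-4]
bipush 9   : [-4, 9]
istore 1   : [-4]
bipush -30 : [-4, -30]
iadd       : [-34]
bipush -6  : [-34, -6]
ineg       : [-34, 6]
imul       : [-204]
pop        : []
bipush -8  : [-8]
dup        : [-8, -8]
istore 2   : [-8]
ineg       : [8]
ineg       : [-8]
bipush -2  : [-8, -2]
pop        : [-8]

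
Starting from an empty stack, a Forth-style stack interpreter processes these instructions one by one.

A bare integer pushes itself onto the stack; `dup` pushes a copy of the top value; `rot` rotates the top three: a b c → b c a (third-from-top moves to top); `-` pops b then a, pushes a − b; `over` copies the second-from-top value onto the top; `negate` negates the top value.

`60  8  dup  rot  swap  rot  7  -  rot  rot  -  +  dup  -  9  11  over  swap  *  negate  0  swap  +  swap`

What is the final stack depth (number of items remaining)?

60      60
8       60 8
dup     60 8 8
rot     8 8 60
swap    8 60 8
rot     60 8 8
7       60 8 8 7
-       60 8 1
rot     8 1 60
rot     1 60 8
-       1 52
+       53
dup     53 53
-       0
9       0 9
11      0 9 11
over    0 9 11 9
swap    0 9 9 11
*       0 9 99
negate  0 9 -99
0       0 9 -99 0
swap    0 9 0 -99
+       0 9 -99
swap    0 -99 9

3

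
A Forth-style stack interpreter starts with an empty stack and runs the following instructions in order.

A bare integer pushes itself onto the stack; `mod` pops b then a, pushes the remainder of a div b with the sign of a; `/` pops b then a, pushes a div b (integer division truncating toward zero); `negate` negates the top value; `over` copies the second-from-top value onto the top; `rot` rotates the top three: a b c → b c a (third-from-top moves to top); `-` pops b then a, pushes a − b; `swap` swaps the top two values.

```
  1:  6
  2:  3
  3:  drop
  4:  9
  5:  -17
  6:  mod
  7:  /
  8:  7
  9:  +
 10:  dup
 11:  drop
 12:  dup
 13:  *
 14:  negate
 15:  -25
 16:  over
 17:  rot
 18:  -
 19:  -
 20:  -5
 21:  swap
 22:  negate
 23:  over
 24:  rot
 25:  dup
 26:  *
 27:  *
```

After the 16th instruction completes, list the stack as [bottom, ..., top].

[-49, -25, -49]

6       6
3       6 3
drop    6
9       6 9
-17     6 9 -17
mod     6 9
/       0
7       0 7
+       7
dup     7 7
drop    7
dup     7 7
*       49
negate  -49
-25     -49 -25
over    -49 -25 -49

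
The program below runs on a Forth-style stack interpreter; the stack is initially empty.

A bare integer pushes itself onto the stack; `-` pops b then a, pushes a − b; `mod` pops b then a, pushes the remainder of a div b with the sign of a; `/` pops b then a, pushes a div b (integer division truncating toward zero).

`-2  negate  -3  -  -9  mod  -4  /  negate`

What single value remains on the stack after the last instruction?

-2     : -2
negate : 2
-3     : 2 -3
-      : 5
-9     : 5 -9
mod    : 5
-4     : 5 -4
/      : -1
negate : 1

1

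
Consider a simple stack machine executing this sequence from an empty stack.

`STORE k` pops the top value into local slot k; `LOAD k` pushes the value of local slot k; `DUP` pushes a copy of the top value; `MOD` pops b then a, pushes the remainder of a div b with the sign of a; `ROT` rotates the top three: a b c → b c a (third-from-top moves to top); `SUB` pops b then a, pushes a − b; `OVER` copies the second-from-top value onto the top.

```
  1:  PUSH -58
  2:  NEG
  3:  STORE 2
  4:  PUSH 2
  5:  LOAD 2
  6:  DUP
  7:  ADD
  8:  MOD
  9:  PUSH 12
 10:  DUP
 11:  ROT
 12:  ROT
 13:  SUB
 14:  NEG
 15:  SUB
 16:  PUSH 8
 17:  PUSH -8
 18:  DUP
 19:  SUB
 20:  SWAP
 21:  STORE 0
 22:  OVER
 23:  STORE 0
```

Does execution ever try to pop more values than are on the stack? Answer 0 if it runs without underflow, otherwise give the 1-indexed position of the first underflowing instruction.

PUSH -58  -58
NEG       58
STORE 2   (empty)
PUSH 2    2
LOAD 2    2 58
DUP       2 58 58
ADD       2 116
MOD       2
PUSH 12   2 12
DUP       2 12 12
ROT       12 12 2
ROT       12 2 12
SUB       12 -10
NEG       12 10
SUB       2
PUSH 8    2 8
PUSH -8   2 8 -8
DUP       2 8 -8 -8
SUB       2 8 0
SWAP      2 0 8
STORE 0   2 0
OVER      2 0 2
STORE 0   2 0

0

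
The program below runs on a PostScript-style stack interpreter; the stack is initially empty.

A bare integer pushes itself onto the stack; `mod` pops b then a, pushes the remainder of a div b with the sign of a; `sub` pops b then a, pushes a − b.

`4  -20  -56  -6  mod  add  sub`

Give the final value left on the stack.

4   : 4
-20 : 4 -20
-56 : 4 -20 -56
-6  : 4 -20 -56 -6
mod : 4 -20 -2
add : 4 -22
sub : 26

26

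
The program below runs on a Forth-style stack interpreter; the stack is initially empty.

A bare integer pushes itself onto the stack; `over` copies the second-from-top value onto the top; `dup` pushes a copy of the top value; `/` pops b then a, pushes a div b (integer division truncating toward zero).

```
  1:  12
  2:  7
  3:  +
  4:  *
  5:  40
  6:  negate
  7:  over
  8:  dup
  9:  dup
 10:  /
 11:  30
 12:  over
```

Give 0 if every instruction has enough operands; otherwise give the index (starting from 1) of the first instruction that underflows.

12 → [12]
7  → [12, 7]
+  → [19]
*  — needs 2 operands, stack has 1 → underflow

4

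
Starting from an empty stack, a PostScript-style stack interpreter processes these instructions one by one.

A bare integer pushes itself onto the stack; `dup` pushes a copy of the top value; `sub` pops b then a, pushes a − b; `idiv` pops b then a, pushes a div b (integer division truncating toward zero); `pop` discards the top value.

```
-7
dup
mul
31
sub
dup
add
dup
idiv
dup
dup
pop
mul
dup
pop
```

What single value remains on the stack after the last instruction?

-7   → -7
dup  → -7 -7
mul  → 49
31   → 49 31
sub  → 18
dup  → 18 18
add  → 36
dup  → 36 36
idiv → 1
dup  → 1 1
dup  → 1 1 1
pop  → 1 1
mul  → 1
dup  → 1 1
pop  → 1

1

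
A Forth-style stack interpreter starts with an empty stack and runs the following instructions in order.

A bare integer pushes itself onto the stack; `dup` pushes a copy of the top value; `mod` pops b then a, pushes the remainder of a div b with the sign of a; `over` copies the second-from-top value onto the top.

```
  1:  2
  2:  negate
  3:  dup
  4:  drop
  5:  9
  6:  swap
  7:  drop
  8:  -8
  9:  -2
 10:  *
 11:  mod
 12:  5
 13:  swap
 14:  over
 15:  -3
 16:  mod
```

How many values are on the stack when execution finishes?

3

2      : [2]
negate : [-2]
dup    : [-2, -2]
drop   : [-2]
9      : [-2, 9]
swap   : [9, -2]
drop   : [9]
-8     : [9, -8]
-2     : [9, -8, -2]
*      : [9, 16]
mod    : [9]
5      : [9, 5]
swap   : [5, 9]
over   : [5, 9, 5]
-3     : [5, 9, 5, -3]
mod    : [5, 9, 2]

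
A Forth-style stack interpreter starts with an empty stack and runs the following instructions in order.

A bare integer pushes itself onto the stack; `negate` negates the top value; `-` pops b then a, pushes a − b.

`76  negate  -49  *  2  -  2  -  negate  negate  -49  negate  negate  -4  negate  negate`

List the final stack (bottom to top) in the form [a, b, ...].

76     → [76]
negate → [-76]
-49    → [-76, -49]
*      → [3724]
2      → [3724, 2]
-      → [3722]
2      → [3722, 2]
-      → [3720]
negate → [-3720]
negate → [3720]
-49    → [3720, -49]
negate → [3720, 49]
negate → [3720, -49]
-4     → [3720, -49, -4]
negate → [3720, -49, 4]
negate → [3720, -49, -4]

[3720, -49, -4]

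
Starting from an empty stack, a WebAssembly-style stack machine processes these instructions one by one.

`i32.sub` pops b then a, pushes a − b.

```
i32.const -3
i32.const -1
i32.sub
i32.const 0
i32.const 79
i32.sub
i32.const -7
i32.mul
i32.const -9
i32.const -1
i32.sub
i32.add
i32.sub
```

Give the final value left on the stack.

-547

i32.const -3 -> [-3]
i32.const -1 -> [-3, -1]
i32.sub      -> [-2]
i32.const 0  -> [-2, 0]
i32.const 79 -> [-2, 0, 79]
i32.sub      -> [-2, -79]
i32.const -7 -> [-2, -79, -7]
i32.mul      -> [-2, 553]
i32.const -9 -> [-2, 553, -9]
i32.const -1 -> [-2, 553, -9, -1]
i32.sub      -> [-2, 553, -8]
i32.add      -> [-2, 545]
i32.sub      -> [-547]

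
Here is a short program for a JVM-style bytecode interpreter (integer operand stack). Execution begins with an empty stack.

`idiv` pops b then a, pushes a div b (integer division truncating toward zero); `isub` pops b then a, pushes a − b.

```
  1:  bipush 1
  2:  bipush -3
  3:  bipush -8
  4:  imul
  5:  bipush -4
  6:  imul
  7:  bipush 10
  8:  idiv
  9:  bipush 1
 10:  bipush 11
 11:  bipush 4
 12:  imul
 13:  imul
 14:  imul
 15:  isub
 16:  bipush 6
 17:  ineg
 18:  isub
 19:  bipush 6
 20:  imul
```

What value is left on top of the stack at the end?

bipush 1   [1]
bipush -3  [1, -3]
bipush -8  [1, -3, -8]
imul       [1, 24]
bipush -4  [1, 24, -4]
imul       [1, -96]
bipush 10  [1, -96, 10]
idiv       [1, -9]
bipush 1   [1, -9, 1]
bipush 11  [1, -9, 1, 11]
bipush 4   [1, -9, 1, 11, 4]
imul       [1, -9, 1, 44]
imul       [1, -9, 44]
imul       [1, -396]
isub       [397]
bipush 6   [397, 6]
ineg       [397, -6]
isub       [403]
bipush 6   [403, 6]
imul       [2418]

2418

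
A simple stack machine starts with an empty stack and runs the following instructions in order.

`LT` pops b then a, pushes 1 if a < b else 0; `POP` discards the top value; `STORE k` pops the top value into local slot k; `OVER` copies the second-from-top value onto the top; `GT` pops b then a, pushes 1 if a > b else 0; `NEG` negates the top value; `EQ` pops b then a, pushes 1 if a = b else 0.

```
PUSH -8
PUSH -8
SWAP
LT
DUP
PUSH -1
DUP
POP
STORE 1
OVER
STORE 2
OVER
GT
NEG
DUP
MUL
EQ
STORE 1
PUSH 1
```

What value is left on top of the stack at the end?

1

PUSH -8 -> [-8]
PUSH -8 -> [-8, -8]
SWAP    -> [-8, -8]
LT      -> [0]
DUP     -> [0, 0]
PUSH -1 -> [0, 0, -1]
DUP     -> [0, 0, -1, -1]
POP     -> [0, 0, -1]
STORE 1 -> [0, 0]
OVER    -> [0, 0, 0]
STORE 2 -> [0, 0]
OVER    -> [0, 0, 0]
GT      -> [0, 0]
NEG     -> [0, 0]
DUP     -> [0, 0, 0]
MUL     -> [0, 0]
EQ      -> [1]
STORE 1 -> []
PUSH 1  -> [1]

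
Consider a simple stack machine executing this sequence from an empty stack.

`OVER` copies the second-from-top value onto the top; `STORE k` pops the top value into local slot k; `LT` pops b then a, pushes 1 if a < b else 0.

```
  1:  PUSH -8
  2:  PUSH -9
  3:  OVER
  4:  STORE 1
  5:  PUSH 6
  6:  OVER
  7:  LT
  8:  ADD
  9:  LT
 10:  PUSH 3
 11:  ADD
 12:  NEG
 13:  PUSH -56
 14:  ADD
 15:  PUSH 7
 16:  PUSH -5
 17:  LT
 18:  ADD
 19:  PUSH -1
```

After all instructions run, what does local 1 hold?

-8

PUSH -8  : [-8]
PUSH -9  : [-8, -9]
OVER     : [-8, -9, -8]
STORE 1  : [-8, -9]
PUSH 6   : [-8, -9, 6]
OVER     : [-8, -9, 6, -9]
LT       : [-8, -9, 0]
ADD      : [-8, -9]
LT       : [0]
PUSH 3   : [0, 3]
ADD      : [3]
NEG      : [-3]
PUSH -56 : [-3, -56]
ADD      : [-59]
PUSH 7   : [-59, 7]
PUSH -5  : [-59, 7, -5]
LT       : [-59, 0]
ADD      : [-59]
PUSH -1  : [-59, -1]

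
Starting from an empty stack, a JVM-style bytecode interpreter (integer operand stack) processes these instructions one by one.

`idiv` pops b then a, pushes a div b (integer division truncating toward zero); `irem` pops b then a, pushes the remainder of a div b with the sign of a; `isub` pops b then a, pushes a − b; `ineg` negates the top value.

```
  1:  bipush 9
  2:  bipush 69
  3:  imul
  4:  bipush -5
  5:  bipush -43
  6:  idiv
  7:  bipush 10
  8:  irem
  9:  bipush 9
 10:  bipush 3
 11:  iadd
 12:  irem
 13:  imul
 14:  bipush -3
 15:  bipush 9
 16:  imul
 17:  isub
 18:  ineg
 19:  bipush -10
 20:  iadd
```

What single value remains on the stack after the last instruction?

bipush 9   → 9
bipush 69  → 9 69
imul       → 621
bipush -5  → 621 -5
bipush -43 → 621 -5 -43
idiv       → 621 0
bipush 10  → 621 0 10
irem       → 621 0
bipush 9   → 621 0 9
bipush 3   → 621 0 9 3
iadd       → 621 0 12
irem       → 621 0
imul       → 0
bipush -3  → 0 -3
bipush 9   → 0 -3 9
imul       → 0 -27
isub       → 27
ineg       → -27
bipush -10 → -27 -10
iadd       → -37

-37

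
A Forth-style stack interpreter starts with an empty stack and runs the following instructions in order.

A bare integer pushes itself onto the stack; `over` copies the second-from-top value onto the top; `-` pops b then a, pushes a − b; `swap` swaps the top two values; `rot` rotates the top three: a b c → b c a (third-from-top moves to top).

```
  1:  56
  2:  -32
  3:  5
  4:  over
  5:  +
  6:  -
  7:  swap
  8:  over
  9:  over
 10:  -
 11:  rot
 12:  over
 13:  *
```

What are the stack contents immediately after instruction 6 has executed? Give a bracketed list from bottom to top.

[56, -5]

56   → [56]
-32  → [56, -32]
5    → [56, -32, 5]
over → [56, -32, 5, -32]
+    → [56, -32, -27]
-    → [56, -5]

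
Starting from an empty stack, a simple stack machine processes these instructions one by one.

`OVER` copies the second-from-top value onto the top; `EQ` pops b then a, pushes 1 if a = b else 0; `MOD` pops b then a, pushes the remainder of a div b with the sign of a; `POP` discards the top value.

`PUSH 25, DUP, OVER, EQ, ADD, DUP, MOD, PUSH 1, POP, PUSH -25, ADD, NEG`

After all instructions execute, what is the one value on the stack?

25

PUSH 25  → 25
DUP      → 25 25
OVER     → 25 25 25
EQ       → 25 1
ADD      → 26
DUP      → 26 26
MOD      → 0
PUSH 1   → 0 1
POP      → 0
PUSH -25 → 0 -25
ADD      → -25
NEG      → 25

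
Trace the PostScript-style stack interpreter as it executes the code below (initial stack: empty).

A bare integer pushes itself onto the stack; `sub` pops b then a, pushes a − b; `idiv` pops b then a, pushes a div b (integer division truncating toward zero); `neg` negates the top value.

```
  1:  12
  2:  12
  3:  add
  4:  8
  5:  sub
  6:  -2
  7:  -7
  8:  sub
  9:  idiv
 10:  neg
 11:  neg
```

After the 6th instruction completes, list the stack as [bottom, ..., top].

12  : 12
12  : 12 12
add : 24
8   : 24 8
sub : 16
-2  : 16 -2

[16, -2]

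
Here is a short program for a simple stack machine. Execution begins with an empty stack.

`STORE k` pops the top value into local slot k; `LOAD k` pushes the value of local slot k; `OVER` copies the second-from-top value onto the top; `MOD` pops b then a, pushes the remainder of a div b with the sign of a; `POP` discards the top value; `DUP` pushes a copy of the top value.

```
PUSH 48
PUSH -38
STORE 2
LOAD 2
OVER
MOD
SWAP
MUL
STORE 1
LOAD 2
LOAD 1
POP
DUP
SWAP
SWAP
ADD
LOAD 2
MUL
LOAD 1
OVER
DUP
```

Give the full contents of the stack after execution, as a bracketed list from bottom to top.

PUSH 48   [48]
PUSH -38  [48, -38]
STORE 2   [48]
LOAD 2    [48, -38]
OVER      [48, -38, 48]
MOD       [48, -38]
SWAP      [-38, 48]
MUL       [-1824]
STORE 1   []
LOAD 2    [-38]
LOAD 1    [-38, -1824]
POP       [-38]
DUP       [-38, -38]
SWAP      [-38, -38]
SWAP      [-38, -38]
ADD       [-76]
LOAD 2    [-76, -38]
MUL       [2888]
LOAD 1    [2888, -1824]
OVER      [2888, -1824, 2888]
DUP       [2888, -1824, 2888, 2888]

[2888, -1824, 2888, 2888]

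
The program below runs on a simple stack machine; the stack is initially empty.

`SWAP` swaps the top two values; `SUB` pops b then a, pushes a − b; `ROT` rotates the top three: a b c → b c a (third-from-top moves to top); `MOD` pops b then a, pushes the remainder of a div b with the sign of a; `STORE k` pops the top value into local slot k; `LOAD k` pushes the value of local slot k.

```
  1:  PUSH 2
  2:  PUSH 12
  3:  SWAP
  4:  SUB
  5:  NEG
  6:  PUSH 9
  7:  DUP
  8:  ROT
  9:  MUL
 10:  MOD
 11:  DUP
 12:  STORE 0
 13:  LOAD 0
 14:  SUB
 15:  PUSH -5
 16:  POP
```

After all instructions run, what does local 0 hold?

9

PUSH 2   [2]
PUSH 12  [2, 12]
SWAP     [12, 2]
SUB      [10]
NEG      [-10]
PUSH 9   [-10, 9]
DUP      [-10, 9, 9]
ROT      [9, 9, -10]
MUL      [9, -90]
MOD      [9]
DUP      [9, 9]
STORE 0  [9]
LOAD 0   [9, 9]
SUB      [0]
PUSH -5  [0, -5]
POP      [0]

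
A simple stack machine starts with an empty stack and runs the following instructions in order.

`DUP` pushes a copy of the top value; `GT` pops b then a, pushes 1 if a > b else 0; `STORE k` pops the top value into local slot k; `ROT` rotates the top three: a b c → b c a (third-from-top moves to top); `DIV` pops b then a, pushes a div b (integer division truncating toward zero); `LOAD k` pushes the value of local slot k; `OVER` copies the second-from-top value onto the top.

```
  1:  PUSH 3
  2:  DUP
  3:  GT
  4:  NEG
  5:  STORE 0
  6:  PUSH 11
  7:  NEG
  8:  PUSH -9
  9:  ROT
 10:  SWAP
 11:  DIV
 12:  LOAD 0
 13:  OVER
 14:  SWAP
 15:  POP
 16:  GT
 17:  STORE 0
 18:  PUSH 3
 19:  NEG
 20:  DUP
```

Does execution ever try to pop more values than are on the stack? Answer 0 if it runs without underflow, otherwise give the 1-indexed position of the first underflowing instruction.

PUSH 3   3
DUP      3 3
GT       0
NEG      0
STORE 0  (empty)
PUSH 11  11
NEG      -11
PUSH -9  -11 -9
ROT  — needs 3 operands, stack has 2 → underflow

9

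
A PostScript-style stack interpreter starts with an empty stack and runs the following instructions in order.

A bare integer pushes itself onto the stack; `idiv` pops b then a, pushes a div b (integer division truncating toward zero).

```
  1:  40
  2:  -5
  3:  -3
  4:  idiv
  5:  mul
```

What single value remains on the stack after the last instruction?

40

40    40
-5    40 -5
-3    40 -5 -3
idiv  40 1
mul   40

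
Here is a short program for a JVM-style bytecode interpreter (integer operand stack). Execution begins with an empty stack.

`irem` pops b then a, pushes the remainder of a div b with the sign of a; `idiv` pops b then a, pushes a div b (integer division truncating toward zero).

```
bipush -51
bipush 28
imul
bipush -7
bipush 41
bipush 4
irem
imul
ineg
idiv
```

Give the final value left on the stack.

bipush -51  [-51]
bipush 28   [-51, 28]
imul        [-1428]
bipush -7   [-1428, -7]
bipush 41   [-1428, -7, 41]
bipush 4    [-1428, -7, 41, 4]
irem        [-1428, -7, 1]
imul        [-1428, -7]
ineg        [-1428, 7]
idiv        [-204]

-204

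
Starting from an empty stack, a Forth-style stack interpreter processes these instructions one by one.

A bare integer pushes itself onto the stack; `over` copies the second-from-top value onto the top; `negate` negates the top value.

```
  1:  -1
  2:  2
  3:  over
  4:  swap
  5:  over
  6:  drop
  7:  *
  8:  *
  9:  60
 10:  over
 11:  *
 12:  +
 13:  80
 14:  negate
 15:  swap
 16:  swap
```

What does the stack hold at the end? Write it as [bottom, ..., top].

-1     → -1
2      → -1 2
over   → -1 2 -1
swap   → -1 -1 2
over   → -1 -1 2 -1
drop   → -1 -1 2
*      → -1 -2
*      → 2
60     → 2 60
over   → 2 60 2
*      → 2 120
+      → 122
80     → 122 80
negate → 122 -80
swap   → -80 122
swap   → 122 -80

[122, -80]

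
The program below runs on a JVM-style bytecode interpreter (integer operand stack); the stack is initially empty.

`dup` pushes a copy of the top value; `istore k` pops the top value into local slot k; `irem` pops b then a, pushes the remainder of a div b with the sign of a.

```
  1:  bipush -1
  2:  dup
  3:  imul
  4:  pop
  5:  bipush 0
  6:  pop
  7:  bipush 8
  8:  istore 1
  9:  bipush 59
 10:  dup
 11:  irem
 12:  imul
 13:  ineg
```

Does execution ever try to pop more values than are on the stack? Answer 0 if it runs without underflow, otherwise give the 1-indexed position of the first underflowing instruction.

bipush -1 -> [-1]
dup       -> [-1, -1]
imul      -> [1]
pop       -> []
bipush 0  -> [0]
pop       -> []
bipush 8  -> [8]
istore 1  -> []
bipush 59 -> [59]
dup       -> [59, 59]
irem      -> [0]
imul  — needs 2 operands, stack has 1 → underflow

12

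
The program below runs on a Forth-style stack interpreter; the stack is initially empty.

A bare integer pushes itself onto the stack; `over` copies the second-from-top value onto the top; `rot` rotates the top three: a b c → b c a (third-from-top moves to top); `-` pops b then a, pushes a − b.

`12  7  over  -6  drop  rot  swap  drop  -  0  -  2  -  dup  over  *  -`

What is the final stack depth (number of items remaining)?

1

12   → [12]
7    → [12, 7]
over → [12, 7, 12]
-6   → [12, 7, 12, -6]
drop → [12, 7, 12]
rot  → [7, 12, 12]
swap → [7, 12, 12]
drop → [7, 12]
-    → [-5]
0    → [-5, 0]
-    → [-5]
2    → [-5, 2]
-    → [-7]
dup  → [-7, -7]
over → [-7, -7, -7]
*    → [-7, 49]
-    → [-56]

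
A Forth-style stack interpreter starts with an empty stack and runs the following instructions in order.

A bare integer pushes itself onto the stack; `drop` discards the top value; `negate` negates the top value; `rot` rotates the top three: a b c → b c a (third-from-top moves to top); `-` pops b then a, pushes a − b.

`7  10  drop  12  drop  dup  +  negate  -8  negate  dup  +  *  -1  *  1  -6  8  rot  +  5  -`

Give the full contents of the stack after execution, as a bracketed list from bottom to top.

7      : [7]
10     : [7, 10]
drop   : [7]
12     : [7, 12]
drop   : [7]
dup    : [7, 7]
+      : [14]
negate : [-14]
-8     : [-14, -8]
negate : [-14, 8]
dup    : [-14, 8, 8]
+      : [-14, 16]
*      : [-224]
-1     : [-224, -1]
*      : [224]
1      : [224, 1]
-6     : [224, 1, -6]
8      : [224, 1, -6, 8]
rot    : [224, -6, 8, 1]
+      : [224, -6, 9]
5      : [224, -6, 9, 5]
-      : [224, -6, 4]

[224, -6, 4]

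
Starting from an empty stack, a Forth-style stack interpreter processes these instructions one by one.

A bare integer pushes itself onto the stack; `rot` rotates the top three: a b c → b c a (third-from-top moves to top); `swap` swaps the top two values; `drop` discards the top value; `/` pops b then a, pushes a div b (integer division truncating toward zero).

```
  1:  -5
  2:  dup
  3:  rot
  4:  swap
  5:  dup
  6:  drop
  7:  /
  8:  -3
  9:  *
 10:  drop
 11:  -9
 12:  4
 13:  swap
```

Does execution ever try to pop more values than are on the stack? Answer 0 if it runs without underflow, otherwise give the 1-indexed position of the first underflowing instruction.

3

-5  -> [-5]
dup -> [-5, -5]
rot  — needs 3 operands, stack has 2 → underflow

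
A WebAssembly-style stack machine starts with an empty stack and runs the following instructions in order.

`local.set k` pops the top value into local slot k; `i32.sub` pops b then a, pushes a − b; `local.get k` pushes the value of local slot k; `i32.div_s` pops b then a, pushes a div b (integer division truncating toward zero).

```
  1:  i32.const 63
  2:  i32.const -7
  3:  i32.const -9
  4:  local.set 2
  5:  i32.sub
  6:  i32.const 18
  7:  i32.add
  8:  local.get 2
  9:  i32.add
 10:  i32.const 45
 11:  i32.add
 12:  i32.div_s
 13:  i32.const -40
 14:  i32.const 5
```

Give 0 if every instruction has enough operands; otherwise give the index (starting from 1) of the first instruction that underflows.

i32.const 63 : [63]
i32.const -7 : [63, -7]
i32.const -9 : [63, -7, -9]
local.set 2  : [63, -7]
i32.sub      : [70]
i32.const 18 : [70, 18]
i32.add      : [88]
local.get 2  : [88, -9]
i32.add      : [79]
i32.const 45 : [79, 45]
i32.add      : [124]
i32.div_s  — needs 2 operands, stack has 1 → underflow

12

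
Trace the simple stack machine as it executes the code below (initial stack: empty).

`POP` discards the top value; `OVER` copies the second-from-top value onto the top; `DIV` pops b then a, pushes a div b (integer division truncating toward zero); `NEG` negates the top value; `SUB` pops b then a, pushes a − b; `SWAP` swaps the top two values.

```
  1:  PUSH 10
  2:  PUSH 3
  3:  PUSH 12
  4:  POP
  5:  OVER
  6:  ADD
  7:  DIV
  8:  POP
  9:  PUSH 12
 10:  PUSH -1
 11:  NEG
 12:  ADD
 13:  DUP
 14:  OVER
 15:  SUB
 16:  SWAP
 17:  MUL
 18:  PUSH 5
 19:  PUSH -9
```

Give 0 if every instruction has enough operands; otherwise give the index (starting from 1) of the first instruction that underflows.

0

PUSH 10 -> 10
PUSH 3  -> 10 3
PUSH 12 -> 10 3 12
POP     -> 10 3
OVER    -> 10 3 10
ADD     -> 10 13
DIV     -> 0
POP     -> (empty)
PUSH 12 -> 12
PUSH -1 -> 12 -1
NEG     -> 12 1
ADD     -> 13
DUP     -> 13 13
OVER    -> 13 13 13
SUB     -> 13 0
SWAP    -> 0 13
MUL     -> 0
PUSH 5  -> 0 5
PUSH -9 -> 0 5 -9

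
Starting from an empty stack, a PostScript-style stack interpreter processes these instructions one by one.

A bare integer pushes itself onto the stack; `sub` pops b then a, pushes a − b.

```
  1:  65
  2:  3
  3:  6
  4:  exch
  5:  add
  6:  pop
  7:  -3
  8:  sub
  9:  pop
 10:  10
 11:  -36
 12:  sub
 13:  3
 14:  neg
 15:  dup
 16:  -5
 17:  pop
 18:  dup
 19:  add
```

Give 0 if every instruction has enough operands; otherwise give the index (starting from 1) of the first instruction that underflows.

65   → [65]
3    → [65, 3]
6    → [65, 3, 6]
exch → [65, 6, 3]
add  → [65, 9]
pop  → [65]
-3   → [65, -3]
sub  → [68]
pop  → []
10   → [10]
-36  → [10, -36]
sub  → [46]
3    → [46, 3]
neg  → [46, -3]
dup  → [46, -3, -3]
-5   → [46, -3, -3, -5]
pop  → [46, -3, -3]
dup  → [46, -3, -3, -3]
add  → [46, -3, -6]

0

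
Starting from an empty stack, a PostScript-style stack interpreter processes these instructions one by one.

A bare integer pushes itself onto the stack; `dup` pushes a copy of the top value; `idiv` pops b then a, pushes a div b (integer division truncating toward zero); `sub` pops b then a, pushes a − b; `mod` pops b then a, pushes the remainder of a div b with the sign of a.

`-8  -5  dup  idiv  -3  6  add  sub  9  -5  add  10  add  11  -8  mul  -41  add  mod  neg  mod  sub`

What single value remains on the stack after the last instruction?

-8    [-8]
-5    [-8, -5]
dup   [-8, -5, -5]
idiv  [-8, 1]
-3    [-8, 1, -3]
6     [-8, 1, -3, 6]
add   [-8, 1, 3]
sub   [-8, -2]
9     [-8, -2, 9]
-5    [-8, -2, 9, -5]
add   [-8, -2, 4]
10    [-8, -2, 4, 10]
add   [-8, -2, 14]
11    [-8, -2, 14, 11]
-8    [-8, -2, 14, 11, -8]
mul   [-8, -2, 14, -88]
-41   [-8, -2, 14, -88, -41]
add   [-8, -2, 14, -129]
mod   [-8, -2, 14]
neg   [-8, -2, -14]
mod   [-8, -2]
sub   [-6]

-6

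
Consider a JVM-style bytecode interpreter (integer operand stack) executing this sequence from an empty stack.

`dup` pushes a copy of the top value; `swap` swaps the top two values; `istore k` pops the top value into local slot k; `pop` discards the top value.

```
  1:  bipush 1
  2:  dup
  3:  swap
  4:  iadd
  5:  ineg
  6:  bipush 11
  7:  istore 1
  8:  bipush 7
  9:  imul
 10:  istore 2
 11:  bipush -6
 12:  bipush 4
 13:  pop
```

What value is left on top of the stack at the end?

-6

bipush 1  -> [1]
dup       -> [1, 1]
swap      -> [1, 1]
iadd      -> [2]
ineg      -> [-2]
bipush 11 -> [-2, 11]
istore 1  -> [-2]
bipush 7  -> [-2, 7]
imul      -> [-14]
istore 2  -> []
bipush -6 -> [-6]
bipush 4  -> [-6, 4]
pop       -> [-6]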